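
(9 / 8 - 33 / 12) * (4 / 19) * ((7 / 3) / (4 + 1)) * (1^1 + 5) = -91 / 95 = -0.96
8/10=4/5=0.80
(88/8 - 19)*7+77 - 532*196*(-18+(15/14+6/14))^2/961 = -28367871/961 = -29519.12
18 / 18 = 1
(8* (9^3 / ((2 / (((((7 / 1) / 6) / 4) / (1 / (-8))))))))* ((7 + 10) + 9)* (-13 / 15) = 766584 / 5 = 153316.80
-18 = -18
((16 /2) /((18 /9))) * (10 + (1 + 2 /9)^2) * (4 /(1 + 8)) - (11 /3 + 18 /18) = 11494 /729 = 15.77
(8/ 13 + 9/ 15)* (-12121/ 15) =-957559/ 975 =-982.11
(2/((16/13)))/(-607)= -13/4856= -0.00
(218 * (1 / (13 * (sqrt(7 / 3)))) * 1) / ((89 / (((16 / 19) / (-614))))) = -1744 * sqrt(21) / 47241467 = -0.00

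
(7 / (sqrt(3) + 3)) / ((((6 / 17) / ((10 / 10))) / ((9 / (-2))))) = -357 / 8 + 119 * sqrt(3) / 8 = -18.86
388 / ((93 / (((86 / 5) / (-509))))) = -33368 / 236685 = -0.14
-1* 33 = -33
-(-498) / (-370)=-1.35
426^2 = 181476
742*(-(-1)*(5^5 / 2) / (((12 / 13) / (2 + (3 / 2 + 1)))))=45215625 / 8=5651953.12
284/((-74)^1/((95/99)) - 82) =-6745/3779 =-1.78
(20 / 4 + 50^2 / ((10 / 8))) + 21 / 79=158416 / 79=2005.27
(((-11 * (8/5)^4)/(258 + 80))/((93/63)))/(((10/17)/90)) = -22.11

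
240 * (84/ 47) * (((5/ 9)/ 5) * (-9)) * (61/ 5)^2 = -15003072/ 235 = -63842.86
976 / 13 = 75.08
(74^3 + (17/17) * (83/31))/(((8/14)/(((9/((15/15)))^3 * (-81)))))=-5192425926261/124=-41874402631.14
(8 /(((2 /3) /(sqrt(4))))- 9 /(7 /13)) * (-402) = -20502 /7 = -2928.86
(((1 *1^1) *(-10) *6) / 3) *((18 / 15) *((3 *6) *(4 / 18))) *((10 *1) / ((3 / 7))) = -2240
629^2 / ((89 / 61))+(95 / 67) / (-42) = 67913351759 / 250446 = 271169.64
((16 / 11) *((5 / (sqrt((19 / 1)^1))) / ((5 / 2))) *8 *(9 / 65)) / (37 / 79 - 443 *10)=-182016 *sqrt(19) / 4753839805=-0.00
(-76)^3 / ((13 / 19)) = -8340544 / 13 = -641580.31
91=91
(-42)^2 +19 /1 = 1783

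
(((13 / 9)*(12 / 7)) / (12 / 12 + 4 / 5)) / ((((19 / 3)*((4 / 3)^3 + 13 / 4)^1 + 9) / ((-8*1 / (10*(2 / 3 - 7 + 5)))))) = 1872 / 101143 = 0.02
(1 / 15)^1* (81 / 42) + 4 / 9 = 361 / 630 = 0.57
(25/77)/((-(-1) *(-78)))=-25/6006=-0.00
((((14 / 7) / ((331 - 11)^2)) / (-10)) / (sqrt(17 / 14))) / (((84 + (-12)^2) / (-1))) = sqrt(238) / 1984512000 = 0.00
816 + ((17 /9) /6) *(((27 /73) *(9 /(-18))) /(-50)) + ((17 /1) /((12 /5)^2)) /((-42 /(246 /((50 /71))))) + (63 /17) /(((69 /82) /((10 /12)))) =1143839476219 /1438567200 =795.12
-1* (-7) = 7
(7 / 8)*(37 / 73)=259 / 584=0.44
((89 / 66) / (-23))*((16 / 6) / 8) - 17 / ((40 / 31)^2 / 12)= -111615847 / 910800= -122.55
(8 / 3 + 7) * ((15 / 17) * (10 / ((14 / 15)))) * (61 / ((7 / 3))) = 1990125 / 833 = 2389.11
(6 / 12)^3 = 1 / 8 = 0.12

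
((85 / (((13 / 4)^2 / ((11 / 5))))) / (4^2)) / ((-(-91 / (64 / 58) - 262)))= 5984 / 1862887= 0.00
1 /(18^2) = 1 /324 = 0.00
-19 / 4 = -4.75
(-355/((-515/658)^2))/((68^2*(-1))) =7685111/61320020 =0.13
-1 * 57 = -57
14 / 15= 0.93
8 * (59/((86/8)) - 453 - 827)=-438432/43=-10196.09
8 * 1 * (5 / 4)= 10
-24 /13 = -1.85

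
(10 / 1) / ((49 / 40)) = 400 / 49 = 8.16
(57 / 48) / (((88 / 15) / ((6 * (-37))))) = -31635 / 704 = -44.94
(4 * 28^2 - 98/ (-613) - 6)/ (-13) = -1918788/ 7969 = -240.78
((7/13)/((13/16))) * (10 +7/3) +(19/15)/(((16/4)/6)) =51073/5070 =10.07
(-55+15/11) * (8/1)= -4720/11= -429.09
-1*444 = -444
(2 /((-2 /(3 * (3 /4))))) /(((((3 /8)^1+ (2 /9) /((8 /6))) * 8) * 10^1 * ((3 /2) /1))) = -9 /260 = -0.03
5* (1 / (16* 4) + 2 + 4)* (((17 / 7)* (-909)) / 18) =-472175 / 128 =-3688.87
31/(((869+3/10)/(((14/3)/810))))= 434/2112399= 0.00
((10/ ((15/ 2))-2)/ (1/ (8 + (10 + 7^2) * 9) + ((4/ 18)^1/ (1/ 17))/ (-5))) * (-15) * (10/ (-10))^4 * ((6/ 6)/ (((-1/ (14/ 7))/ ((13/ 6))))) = 1051050/ 18281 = 57.49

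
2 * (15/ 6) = 5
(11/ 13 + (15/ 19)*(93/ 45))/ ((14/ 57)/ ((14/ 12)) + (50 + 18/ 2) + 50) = 612/ 26975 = 0.02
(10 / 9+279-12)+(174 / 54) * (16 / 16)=814 / 3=271.33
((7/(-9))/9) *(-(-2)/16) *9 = -7/72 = -0.10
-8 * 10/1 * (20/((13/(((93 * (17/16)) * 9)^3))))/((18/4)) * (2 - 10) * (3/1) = 24007221091575/52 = 461677328684.13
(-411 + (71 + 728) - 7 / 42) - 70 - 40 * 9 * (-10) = 23507 / 6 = 3917.83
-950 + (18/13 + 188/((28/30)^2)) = -732.80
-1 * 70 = -70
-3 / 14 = -0.21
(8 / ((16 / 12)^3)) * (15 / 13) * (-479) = -193995 / 104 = -1865.34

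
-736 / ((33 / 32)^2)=-753664 / 1089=-692.07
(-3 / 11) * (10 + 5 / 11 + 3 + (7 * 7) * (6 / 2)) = -5295 / 121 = -43.76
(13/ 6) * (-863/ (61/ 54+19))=-92.89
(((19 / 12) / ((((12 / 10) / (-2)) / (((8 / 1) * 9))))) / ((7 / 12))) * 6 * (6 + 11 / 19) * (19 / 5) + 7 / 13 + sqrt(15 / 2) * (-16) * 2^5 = -4445951 / 91 - 256 * sqrt(30) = -50258.77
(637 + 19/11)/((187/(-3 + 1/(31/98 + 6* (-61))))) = -756060834/73716709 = -10.26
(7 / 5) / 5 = 7 / 25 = 0.28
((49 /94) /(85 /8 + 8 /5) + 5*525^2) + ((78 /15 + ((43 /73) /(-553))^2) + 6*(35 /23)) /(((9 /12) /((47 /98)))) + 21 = 96955733362455481144024 /70351824611487335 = 1378155.21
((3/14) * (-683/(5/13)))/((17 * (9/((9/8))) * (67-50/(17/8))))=-26637/413840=-0.06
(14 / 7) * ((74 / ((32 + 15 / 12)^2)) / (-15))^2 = 0.00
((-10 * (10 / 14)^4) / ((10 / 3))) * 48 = -90000 / 2401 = -37.48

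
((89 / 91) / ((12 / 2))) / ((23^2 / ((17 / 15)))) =1513 / 4332510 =0.00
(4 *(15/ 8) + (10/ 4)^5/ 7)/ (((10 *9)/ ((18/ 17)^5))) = 6305121/ 19877998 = 0.32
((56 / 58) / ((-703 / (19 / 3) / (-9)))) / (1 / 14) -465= -497769 / 1073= -463.90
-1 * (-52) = 52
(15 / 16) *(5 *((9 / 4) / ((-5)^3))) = -27 / 320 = -0.08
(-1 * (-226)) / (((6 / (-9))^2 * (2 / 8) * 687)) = 678 / 229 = 2.96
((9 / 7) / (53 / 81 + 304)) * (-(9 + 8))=-12393 / 172739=-0.07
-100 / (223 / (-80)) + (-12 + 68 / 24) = 35735 / 1338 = 26.71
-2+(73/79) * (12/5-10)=-3564/395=-9.02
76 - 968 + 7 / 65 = -57973 / 65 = -891.89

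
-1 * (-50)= 50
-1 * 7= -7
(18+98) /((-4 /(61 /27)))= -1769 /27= -65.52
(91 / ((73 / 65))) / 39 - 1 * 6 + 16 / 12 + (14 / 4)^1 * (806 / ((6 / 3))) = 205555 / 146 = 1407.91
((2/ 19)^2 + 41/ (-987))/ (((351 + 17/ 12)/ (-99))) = 4297788/ 502274101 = 0.01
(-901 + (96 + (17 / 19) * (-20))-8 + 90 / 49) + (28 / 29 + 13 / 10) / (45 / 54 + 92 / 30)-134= -337816950 / 350987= -962.48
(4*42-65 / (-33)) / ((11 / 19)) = 106571 / 363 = 293.58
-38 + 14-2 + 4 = -22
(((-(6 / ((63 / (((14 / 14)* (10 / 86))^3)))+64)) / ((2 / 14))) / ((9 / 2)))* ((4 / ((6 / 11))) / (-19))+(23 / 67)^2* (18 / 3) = 21494471858030 / 549279754497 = 39.13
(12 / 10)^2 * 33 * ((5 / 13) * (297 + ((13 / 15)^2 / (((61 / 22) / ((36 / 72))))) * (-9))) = 535866408 / 99125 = 5405.97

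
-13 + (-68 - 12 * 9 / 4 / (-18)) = -159 / 2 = -79.50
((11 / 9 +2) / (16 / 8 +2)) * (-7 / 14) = -0.40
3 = 3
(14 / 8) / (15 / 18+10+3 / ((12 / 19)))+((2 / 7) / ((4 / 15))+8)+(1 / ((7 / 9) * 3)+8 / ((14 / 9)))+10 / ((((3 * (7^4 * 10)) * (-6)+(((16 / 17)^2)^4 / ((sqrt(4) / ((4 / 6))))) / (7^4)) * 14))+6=589976995046757321953209 / 28425564459337267402796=20.76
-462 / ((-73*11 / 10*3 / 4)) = 560 / 73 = 7.67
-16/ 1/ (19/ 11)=-176/ 19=-9.26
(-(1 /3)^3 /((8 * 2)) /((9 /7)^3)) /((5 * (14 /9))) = -49 /349920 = -0.00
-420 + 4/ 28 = -2939/ 7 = -419.86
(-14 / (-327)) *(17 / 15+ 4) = 1078 / 4905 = 0.22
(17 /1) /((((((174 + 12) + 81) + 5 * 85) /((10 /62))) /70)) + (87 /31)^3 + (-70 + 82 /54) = -12829984063 /278307522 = -46.10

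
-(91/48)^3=-753571/110592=-6.81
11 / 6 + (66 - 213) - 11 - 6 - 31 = -1159 / 6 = -193.17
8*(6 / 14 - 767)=-42928 / 7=-6132.57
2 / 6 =0.33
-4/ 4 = -1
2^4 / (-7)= -16 / 7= -2.29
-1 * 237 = -237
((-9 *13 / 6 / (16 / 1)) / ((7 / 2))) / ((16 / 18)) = -351 / 896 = -0.39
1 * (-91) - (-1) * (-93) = -184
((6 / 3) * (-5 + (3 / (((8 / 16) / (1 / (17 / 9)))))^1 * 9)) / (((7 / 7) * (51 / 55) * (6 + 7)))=44110 / 11271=3.91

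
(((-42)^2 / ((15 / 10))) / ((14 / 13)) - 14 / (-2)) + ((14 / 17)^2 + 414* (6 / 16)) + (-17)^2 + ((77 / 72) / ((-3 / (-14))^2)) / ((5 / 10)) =148928849 / 93636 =1590.51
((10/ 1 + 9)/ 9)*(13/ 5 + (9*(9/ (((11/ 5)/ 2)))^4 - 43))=56040357842/ 658845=85058.49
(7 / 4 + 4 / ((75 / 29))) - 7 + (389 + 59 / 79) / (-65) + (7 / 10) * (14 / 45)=-8763899 / 924300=-9.48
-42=-42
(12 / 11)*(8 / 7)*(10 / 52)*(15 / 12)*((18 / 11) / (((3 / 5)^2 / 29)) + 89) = 66.18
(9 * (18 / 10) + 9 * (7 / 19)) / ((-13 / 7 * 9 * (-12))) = 721 / 7410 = 0.10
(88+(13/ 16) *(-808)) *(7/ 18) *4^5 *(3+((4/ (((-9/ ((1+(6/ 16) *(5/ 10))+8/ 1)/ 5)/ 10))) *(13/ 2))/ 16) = 162883588/ 9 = 18098176.44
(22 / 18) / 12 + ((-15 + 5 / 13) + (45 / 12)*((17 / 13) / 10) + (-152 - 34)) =-43205 / 216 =-200.02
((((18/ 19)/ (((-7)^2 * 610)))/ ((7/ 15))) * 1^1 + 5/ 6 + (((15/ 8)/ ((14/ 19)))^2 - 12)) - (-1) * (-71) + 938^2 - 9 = 268597920972523/ 305308416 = 879759.31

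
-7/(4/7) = -49/4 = -12.25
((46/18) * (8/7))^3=6229504/250047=24.91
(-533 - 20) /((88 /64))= -4424 /11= -402.18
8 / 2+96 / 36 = 20 / 3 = 6.67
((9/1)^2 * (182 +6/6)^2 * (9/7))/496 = 7031.53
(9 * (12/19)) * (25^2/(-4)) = -16875/19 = -888.16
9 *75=675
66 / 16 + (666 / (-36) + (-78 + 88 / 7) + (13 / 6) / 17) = -227555 / 2856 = -79.68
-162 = -162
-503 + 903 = 400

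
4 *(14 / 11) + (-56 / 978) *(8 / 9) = 243992 / 48411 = 5.04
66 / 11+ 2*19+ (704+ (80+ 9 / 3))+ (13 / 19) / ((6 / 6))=15802 / 19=831.68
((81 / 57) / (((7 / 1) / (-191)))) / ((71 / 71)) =-5157 / 133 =-38.77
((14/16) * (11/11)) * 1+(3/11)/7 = 563/616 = 0.91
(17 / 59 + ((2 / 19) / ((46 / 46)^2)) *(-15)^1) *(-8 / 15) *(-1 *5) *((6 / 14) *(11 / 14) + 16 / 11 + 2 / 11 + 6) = -16582620 / 604219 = -27.44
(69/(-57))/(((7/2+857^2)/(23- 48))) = 230/5581839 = 0.00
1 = 1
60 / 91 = 0.66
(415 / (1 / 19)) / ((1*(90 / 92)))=72542 / 9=8060.22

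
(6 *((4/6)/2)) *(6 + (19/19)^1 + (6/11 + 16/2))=342/11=31.09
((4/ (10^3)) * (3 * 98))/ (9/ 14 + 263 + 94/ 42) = 0.00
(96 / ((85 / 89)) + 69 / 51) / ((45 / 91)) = 787969 / 3825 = 206.00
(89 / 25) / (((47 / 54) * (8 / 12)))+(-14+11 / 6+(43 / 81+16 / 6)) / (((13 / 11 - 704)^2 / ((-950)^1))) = 34998604900994 / 5688453758175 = 6.15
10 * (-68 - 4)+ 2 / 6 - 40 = -2279 / 3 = -759.67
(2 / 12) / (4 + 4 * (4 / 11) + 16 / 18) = 0.03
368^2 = 135424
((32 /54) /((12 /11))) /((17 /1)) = 44 /1377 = 0.03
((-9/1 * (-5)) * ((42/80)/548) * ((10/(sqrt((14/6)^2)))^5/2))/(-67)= -20503125/44077558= -0.47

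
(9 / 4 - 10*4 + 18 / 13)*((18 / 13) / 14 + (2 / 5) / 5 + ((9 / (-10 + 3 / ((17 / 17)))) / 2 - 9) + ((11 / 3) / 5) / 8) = 967675757 / 2839200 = 340.83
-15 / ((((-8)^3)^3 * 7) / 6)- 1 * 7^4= -1127898677203 / 469762048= -2401.00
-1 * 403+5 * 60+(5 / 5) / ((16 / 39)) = -100.56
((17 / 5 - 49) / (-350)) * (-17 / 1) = -1938 / 875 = -2.21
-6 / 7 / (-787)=6 / 5509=0.00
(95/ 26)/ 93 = 95/ 2418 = 0.04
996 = 996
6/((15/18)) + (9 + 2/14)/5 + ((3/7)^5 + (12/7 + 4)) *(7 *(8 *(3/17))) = 13396556/204085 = 65.64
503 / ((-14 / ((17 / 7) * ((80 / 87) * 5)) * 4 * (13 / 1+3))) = -213775 / 34104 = -6.27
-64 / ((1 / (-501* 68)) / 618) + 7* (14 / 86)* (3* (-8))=57940672872 / 43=1347457508.65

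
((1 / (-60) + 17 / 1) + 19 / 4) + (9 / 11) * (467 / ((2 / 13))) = 826757 / 330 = 2505.32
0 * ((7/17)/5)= 0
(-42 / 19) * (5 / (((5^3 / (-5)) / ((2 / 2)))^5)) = 42 / 37109375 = 0.00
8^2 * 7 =448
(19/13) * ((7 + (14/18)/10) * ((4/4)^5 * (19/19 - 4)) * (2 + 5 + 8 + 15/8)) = -523.69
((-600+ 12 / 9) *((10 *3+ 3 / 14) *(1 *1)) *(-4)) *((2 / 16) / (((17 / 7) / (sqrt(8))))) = 126618 *sqrt(2) / 17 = 10533.23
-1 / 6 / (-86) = 1 / 516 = 0.00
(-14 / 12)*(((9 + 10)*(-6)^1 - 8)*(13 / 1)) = 5551 / 3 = 1850.33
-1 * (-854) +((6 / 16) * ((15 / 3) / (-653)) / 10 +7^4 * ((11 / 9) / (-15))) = 928607387 / 1410480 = 658.36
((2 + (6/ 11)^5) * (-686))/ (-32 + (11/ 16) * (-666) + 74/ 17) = 4396613984/ 1519194083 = 2.89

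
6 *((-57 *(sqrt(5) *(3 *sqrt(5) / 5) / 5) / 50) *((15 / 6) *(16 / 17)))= -4104 / 425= -9.66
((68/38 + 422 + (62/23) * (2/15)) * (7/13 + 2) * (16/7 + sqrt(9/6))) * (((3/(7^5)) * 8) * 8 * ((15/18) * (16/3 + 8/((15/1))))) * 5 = 43061224448 * sqrt(6)/286441701 + 1377959182336/2005091907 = 1055.47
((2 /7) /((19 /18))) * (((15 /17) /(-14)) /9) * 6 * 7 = -180 /2261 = -0.08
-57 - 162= -219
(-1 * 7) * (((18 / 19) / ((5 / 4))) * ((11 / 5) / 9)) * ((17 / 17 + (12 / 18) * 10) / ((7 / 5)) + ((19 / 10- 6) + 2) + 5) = -77396 / 7125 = -10.86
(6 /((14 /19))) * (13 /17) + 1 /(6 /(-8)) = 1747 /357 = 4.89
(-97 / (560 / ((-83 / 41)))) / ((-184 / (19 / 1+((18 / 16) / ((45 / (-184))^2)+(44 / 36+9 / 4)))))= -299118803 / 3802176000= -0.08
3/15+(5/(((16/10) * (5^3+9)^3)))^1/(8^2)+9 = 56668561533/6159626240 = 9.20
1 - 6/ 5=-1/ 5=-0.20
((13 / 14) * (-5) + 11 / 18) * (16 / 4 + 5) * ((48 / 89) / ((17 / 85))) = -60960 / 623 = -97.85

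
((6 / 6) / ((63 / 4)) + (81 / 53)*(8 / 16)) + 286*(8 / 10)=7667267 / 33390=229.63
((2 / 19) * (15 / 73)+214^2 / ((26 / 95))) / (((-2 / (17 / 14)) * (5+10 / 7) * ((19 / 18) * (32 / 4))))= -641145514 / 342589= -1871.47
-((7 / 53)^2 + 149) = -418590 / 2809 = -149.02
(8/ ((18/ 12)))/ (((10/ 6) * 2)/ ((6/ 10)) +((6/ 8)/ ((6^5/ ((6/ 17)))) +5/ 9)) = 156672/ 179521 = 0.87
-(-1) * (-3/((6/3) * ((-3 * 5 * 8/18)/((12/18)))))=0.15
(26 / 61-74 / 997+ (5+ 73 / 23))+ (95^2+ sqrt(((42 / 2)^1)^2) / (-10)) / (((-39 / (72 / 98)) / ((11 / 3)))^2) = 146368709611652 / 2837930126395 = 51.58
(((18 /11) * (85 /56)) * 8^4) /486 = 43520 /2079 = 20.93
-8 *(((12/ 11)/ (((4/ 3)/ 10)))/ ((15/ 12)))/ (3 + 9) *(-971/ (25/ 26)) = 1211808/ 275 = 4406.57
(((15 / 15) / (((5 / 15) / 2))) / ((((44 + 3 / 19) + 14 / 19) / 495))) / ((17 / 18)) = 1015740 / 14501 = 70.05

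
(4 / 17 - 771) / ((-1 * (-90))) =-13103 / 1530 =-8.56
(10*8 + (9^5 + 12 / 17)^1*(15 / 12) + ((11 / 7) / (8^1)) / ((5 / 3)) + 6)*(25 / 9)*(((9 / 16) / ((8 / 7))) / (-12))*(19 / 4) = -39992.14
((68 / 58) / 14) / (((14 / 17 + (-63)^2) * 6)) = 289 / 82199166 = 0.00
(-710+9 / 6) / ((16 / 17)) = -24089 / 32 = -752.78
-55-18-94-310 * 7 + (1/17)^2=-675392/289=-2337.00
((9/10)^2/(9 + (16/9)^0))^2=6561/1000000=0.01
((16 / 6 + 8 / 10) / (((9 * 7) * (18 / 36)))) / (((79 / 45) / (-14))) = -208 / 237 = -0.88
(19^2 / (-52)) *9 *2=-3249 / 26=-124.96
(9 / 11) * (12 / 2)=54 / 11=4.91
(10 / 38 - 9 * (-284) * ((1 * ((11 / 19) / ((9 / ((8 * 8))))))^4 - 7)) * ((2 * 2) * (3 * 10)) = 2722424623901240 / 31668003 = 85967676.08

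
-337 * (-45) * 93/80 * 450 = 63465525/8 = 7933190.62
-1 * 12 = -12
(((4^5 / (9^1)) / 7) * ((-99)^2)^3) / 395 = 107119519220736 / 2765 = 38741236607.86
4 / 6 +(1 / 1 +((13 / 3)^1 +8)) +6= 20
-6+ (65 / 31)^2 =-1541 / 961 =-1.60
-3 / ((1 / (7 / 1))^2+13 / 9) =-1323 / 646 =-2.05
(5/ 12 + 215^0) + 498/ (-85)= -4531/ 1020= -4.44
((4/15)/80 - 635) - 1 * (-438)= -59099/300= -197.00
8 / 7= 1.14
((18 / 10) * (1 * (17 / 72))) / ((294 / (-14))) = -17 / 840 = -0.02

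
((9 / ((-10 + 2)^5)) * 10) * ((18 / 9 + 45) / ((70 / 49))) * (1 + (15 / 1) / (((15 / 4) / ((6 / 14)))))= -8037 / 32768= -0.25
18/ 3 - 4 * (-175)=706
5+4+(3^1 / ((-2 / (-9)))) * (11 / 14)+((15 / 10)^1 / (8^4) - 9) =608277 / 57344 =10.61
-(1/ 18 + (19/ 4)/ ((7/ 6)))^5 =-1188137600000/ 992436543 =-1197.19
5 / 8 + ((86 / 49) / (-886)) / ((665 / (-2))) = 72176463 / 115481240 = 0.63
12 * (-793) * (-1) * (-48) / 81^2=-50752 / 729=-69.62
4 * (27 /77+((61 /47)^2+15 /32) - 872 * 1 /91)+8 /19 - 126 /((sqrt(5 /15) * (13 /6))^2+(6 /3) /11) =-69763796863609 /697415318600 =-100.03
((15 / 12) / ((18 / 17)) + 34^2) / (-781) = -83317 / 56232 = -1.48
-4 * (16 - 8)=-32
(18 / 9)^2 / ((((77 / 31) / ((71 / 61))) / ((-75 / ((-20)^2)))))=-6603 / 18788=-0.35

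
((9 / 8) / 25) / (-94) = -0.00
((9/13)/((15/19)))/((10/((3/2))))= 171/1300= 0.13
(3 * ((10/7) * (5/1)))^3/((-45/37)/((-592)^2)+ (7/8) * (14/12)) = 131292576000000/13621153231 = 9638.87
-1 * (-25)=25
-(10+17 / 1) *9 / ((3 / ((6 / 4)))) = -243 / 2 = -121.50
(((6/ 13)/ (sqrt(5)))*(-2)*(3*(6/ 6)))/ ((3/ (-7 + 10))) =-36*sqrt(5)/ 65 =-1.24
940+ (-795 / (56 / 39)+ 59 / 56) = 10847 / 28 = 387.39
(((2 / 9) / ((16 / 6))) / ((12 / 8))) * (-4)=-2 / 9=-0.22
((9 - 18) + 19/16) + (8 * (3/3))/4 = -93/16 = -5.81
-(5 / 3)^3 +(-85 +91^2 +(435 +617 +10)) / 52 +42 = 151217 / 702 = 215.41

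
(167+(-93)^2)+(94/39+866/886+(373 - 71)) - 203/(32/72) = 8664.64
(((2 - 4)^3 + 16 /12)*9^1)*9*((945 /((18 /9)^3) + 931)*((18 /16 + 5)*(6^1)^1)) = -166559085 /8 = -20819885.62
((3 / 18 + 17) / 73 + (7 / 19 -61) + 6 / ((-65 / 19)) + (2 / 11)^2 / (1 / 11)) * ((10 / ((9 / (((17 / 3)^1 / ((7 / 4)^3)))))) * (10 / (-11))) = 65.99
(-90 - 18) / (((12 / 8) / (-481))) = 34632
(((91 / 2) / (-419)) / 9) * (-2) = 91 / 3771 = 0.02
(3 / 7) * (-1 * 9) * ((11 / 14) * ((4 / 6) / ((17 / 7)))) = -99 / 119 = -0.83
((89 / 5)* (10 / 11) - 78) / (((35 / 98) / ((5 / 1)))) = -9520 / 11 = -865.45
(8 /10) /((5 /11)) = 44 /25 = 1.76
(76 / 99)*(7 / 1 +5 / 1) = 9.21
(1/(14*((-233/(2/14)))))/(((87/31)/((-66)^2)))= -22506/331093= -0.07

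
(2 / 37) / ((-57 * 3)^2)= 2 / 1081917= 0.00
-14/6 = -7/3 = -2.33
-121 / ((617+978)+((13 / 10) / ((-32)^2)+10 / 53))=-65669120 / 865741489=-0.08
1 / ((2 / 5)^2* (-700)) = -1 / 112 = -0.01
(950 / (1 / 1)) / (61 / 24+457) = 22800 / 11029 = 2.07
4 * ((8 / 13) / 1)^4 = 16384 / 28561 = 0.57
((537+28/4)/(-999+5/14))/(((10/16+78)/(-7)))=25088/517297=0.05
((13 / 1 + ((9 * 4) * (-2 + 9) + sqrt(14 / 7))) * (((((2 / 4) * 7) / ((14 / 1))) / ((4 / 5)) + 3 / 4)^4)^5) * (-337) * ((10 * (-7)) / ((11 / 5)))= 239688047207040589508634418975 * sqrt(2) / 6649092007880460460883968 + 63517332509865756219788121028375 / 6649092007880460460883968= 9603762.82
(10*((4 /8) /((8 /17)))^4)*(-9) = -3758445 /32768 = -114.70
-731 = -731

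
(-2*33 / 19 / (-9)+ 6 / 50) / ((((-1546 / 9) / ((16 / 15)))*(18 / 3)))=-2884 / 5507625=-0.00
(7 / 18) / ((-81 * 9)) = -7 / 13122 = -0.00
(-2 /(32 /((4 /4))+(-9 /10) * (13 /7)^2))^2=960400 /200477281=0.00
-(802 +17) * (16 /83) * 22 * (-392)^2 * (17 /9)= -83676809216 /83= -1008154327.90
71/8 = 8.88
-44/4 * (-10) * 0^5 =0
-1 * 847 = -847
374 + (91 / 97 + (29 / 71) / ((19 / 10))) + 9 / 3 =49482470 / 130853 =378.15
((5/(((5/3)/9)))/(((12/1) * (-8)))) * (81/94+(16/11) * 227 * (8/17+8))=-442601091/562496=-786.85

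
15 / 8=1.88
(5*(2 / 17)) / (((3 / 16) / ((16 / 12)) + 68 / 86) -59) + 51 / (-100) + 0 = -28260587 / 54333700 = -0.52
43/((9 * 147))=43/1323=0.03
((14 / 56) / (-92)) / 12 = -1 / 4416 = -0.00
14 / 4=7 / 2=3.50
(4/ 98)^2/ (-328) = -1/ 196882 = -0.00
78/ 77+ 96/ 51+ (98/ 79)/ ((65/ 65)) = 427692/ 103411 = 4.14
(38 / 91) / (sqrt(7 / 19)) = 38 * sqrt(133) / 637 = 0.69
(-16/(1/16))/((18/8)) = -1024/9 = -113.78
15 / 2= 7.50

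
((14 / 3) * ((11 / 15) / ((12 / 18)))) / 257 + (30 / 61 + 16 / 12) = 144629 / 78385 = 1.85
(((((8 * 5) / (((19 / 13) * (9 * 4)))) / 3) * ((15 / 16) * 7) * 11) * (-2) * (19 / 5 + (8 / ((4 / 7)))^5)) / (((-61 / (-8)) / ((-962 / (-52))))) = -497988205715 / 10431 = -47741175.89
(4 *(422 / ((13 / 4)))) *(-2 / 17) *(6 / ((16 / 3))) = -68.74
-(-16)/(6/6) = 16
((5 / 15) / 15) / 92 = 1 / 4140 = 0.00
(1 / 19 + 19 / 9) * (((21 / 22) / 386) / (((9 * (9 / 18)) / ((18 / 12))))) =0.00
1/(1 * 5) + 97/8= 493/40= 12.32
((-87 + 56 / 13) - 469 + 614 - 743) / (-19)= 8849 / 247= 35.83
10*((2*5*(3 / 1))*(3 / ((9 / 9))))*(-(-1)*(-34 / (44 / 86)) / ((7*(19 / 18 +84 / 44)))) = -11842200 / 4109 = -2882.02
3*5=15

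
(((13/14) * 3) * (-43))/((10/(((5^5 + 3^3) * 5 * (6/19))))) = -7928856/133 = -59615.46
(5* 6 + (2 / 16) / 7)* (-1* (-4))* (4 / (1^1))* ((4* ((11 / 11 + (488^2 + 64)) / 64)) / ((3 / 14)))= 133476443 / 4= 33369110.75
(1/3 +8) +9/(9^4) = 6076/729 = 8.33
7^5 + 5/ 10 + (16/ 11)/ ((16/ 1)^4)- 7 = 756963329/ 45056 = 16800.50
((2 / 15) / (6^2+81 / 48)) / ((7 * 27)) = 32 / 1709505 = 0.00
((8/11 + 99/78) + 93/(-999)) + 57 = 5609843/95238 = 58.90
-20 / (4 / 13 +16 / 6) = -195 / 29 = -6.72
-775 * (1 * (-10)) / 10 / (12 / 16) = 3100 / 3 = 1033.33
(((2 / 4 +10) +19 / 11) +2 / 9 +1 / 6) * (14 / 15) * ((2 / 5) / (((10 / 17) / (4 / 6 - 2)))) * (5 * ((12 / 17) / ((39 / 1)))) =-279776 / 289575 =-0.97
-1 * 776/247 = -776/247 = -3.14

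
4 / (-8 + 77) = 4 / 69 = 0.06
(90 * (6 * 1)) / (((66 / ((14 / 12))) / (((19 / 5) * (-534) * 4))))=-852264 / 11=-77478.55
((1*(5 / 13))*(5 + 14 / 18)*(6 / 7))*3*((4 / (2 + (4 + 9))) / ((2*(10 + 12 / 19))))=152 / 2121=0.07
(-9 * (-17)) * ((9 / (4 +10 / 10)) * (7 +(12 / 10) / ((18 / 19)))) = 56916 / 25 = 2276.64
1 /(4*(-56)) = -1 /224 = -0.00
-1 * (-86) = 86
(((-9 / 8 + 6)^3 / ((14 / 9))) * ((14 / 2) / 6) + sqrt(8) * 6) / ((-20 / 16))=-177957 / 2560 - 48 * sqrt(2) / 5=-83.09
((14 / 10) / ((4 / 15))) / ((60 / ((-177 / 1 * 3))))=-3717 / 80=-46.46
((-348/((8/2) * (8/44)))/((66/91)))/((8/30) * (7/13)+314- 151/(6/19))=171535/42646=4.02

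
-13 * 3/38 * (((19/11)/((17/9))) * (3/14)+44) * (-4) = 4512495/24871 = 181.44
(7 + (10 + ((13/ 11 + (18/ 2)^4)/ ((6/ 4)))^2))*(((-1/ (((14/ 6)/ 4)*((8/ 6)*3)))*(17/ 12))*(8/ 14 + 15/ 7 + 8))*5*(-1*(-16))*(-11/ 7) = 177158172464500/ 11319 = 15651397867.70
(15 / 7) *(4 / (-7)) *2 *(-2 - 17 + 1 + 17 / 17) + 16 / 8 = 43.63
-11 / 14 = -0.79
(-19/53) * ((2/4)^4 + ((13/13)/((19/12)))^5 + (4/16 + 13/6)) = -306599717/331536624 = -0.92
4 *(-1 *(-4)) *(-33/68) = -132/17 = -7.76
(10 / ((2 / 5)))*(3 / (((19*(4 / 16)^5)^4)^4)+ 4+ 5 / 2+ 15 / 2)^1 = 109612622799817718865276362554675721222862349411550 / 288441413567621167681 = 380016938081329052194714100000.00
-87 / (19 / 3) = -261 / 19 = -13.74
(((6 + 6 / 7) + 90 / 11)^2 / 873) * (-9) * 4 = -9.33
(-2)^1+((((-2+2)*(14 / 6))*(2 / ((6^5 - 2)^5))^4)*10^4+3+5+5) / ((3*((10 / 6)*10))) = -87 / 50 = -1.74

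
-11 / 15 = -0.73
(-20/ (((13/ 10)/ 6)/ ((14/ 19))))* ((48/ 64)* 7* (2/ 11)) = -176400/ 2717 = -64.92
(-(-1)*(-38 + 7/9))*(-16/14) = 2680/63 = 42.54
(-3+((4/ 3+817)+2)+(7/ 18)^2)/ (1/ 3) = 264865/ 108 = 2452.45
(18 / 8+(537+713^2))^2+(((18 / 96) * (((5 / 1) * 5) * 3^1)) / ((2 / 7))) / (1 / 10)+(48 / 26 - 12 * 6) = 13467355581685 / 52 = 258987607340.10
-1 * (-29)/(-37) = -29/37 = -0.78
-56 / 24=-7 / 3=-2.33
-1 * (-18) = 18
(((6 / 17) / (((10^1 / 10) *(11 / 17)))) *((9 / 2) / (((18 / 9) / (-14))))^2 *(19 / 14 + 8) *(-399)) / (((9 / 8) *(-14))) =1411263 / 11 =128296.64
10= 10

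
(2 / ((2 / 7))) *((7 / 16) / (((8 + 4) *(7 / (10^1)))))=35 / 96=0.36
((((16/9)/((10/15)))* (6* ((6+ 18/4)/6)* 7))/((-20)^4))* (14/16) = 343/320000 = 0.00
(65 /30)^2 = 4.69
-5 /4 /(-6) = 5 /24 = 0.21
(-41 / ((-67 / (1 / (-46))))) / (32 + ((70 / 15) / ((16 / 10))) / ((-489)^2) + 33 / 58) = -1705889214 / 4176415779089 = -0.00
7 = 7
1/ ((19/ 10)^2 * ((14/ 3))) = 150/ 2527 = 0.06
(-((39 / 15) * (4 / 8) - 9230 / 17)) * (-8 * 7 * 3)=-7734636 / 85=-90995.72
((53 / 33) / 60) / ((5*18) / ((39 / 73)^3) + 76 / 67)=7801547 / 172353921960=0.00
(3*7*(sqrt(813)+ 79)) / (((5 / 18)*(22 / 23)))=8497.45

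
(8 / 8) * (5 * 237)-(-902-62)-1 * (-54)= 2203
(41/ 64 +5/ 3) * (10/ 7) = 2215/ 672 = 3.30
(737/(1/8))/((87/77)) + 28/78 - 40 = 1952354/377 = 5178.66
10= 10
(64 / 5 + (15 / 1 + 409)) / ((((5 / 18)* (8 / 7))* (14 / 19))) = 46683 / 25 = 1867.32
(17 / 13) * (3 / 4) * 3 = 153 / 52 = 2.94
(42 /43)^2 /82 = 882 /75809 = 0.01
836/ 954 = 418/ 477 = 0.88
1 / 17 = 0.06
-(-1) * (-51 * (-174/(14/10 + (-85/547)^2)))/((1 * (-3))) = -737550185/355098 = -2077.03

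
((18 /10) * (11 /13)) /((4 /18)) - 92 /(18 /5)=-21881 /1170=-18.70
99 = 99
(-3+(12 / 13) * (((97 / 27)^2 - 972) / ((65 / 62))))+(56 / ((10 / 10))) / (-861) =-847.52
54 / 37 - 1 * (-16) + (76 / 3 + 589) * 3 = 68837 / 37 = 1860.46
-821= -821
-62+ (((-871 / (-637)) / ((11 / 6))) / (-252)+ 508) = 446.00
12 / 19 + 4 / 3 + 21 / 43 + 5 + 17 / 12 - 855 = -846.13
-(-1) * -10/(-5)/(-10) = -1/5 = -0.20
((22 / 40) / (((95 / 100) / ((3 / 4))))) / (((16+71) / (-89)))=-979 / 2204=-0.44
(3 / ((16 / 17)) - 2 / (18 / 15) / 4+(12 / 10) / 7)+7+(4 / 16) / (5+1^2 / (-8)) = 72753 / 7280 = 9.99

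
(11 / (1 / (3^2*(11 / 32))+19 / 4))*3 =13068 / 2009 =6.50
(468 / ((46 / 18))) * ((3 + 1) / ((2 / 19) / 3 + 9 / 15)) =4801680 / 4163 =1153.42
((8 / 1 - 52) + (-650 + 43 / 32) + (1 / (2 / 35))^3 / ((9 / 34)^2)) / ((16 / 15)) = 982293175 / 13824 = 71057.09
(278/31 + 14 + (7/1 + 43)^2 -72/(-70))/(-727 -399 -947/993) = -2719366248/1214185525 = -2.24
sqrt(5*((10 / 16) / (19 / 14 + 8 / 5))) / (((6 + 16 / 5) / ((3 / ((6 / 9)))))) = 0.50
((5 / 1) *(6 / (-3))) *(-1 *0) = 0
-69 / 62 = -1.11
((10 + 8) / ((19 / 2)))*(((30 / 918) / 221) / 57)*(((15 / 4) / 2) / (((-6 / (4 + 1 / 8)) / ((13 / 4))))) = -275 / 13354112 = -0.00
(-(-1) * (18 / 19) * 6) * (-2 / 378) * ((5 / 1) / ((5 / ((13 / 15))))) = -52 / 1995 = -0.03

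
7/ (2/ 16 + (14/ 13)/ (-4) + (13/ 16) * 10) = 364/ 415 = 0.88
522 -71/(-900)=469871/900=522.08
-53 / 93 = -0.57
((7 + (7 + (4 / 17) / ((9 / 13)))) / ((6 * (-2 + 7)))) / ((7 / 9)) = 1097 / 1785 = 0.61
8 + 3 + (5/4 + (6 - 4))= 57/4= 14.25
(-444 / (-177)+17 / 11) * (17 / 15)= 14909 / 3245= 4.59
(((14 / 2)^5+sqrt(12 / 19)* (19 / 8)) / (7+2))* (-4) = -67228 / 9 - sqrt(57) / 9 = -7470.62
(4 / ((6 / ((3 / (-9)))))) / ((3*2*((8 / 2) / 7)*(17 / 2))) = -7 / 918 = -0.01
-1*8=-8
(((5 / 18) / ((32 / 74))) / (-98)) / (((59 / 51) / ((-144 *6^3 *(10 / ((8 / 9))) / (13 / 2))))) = 11463525 / 37583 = 305.02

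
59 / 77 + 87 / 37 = 8882 / 2849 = 3.12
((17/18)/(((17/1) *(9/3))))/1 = 1/54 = 0.02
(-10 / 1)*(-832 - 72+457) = 4470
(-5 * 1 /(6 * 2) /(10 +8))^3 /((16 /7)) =-875 /161243136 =-0.00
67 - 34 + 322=355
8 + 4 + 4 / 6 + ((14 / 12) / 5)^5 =307816807 / 24300000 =12.67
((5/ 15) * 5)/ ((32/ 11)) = 55/ 96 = 0.57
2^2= 4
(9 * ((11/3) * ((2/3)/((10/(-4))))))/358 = -22/895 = -0.02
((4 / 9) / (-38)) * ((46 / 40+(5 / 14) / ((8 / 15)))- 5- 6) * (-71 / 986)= -365011 / 47209680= -0.01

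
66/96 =0.69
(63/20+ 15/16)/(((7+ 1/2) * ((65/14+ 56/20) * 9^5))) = 763/615290580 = 0.00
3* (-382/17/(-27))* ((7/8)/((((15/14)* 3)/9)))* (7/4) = 65513/6120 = 10.70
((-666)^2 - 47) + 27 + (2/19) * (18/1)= 8427220/19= 443537.89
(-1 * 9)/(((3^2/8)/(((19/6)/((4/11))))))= -209/3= -69.67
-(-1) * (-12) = -12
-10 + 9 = -1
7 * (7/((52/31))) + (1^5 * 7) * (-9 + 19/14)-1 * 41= -65.29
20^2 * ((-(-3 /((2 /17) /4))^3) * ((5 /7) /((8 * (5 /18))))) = 955087200 /7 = 136441028.57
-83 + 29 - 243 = -297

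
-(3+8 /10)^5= -2476099 /3125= -792.35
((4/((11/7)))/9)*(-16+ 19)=28/33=0.85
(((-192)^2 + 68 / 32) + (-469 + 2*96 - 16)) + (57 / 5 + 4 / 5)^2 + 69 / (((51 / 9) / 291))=136902081 / 3400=40265.32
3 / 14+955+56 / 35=66977 / 70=956.81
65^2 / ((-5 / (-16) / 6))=81120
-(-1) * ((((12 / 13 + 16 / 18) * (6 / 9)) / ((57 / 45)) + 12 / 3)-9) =-4.05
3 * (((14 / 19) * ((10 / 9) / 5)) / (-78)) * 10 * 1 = -140 / 2223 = -0.06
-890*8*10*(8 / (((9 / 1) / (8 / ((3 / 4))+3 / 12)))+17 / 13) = -275188000 / 351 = -784011.40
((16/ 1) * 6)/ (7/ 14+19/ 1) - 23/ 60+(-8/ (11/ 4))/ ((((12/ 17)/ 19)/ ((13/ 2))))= -4328009/ 8580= -504.43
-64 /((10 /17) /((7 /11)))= -3808 /55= -69.24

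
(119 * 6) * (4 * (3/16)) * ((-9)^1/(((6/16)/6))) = -77112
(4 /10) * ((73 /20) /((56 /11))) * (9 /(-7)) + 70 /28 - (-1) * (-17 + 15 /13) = -3494551 /254800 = -13.71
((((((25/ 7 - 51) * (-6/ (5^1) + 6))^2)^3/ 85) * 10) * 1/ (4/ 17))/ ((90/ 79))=561591522156543618318336/ 9191328125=61100149458165.89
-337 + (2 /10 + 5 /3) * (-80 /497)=-71845 /213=-337.30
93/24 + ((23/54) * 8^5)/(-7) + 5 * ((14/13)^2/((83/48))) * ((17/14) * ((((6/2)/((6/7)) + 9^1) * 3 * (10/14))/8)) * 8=-39891035519/21208824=-1880.87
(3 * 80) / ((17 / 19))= 4560 / 17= 268.24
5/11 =0.45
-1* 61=-61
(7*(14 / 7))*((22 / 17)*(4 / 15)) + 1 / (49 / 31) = 68273 / 12495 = 5.46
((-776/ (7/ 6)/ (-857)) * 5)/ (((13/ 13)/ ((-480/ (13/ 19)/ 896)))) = -1658700/ 545909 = -3.04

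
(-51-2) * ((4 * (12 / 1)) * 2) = -5088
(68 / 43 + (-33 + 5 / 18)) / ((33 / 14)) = -168721 / 12771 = -13.21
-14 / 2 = -7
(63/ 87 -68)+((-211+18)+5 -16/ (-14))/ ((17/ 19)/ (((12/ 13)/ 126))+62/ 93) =-195508591/ 2841797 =-68.80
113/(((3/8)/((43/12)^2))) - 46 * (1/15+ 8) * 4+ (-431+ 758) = 2711.94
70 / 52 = 35 / 26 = 1.35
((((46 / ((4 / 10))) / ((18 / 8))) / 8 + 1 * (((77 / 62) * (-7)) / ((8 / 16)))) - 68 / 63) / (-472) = 15725 / 614544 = 0.03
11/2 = 5.50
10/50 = 1/5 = 0.20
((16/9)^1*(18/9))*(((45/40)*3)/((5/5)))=12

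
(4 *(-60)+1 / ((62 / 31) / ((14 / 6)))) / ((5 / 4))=-2866 / 15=-191.07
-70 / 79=-0.89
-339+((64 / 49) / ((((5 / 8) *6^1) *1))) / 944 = -339.00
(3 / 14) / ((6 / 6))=3 / 14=0.21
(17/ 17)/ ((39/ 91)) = 7/ 3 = 2.33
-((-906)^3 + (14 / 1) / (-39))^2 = -841198327495188500644 / 1521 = -553056099602359303.51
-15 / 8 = -1.88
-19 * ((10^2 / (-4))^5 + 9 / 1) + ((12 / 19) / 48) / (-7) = 98710846527 / 532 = 185546704.00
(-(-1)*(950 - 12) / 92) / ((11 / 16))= 3752 / 253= 14.83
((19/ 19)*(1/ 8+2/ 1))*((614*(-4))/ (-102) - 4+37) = 2911/ 24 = 121.29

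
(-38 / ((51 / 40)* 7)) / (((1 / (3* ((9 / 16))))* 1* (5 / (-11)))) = 1881 / 119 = 15.81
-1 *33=-33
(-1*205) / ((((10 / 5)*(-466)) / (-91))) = -18655 / 932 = -20.02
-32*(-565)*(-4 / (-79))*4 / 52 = 72320 / 1027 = 70.42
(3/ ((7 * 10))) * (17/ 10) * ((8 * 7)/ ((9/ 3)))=34/ 25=1.36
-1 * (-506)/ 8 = 253/ 4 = 63.25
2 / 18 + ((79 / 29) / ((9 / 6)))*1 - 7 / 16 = 6221 / 4176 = 1.49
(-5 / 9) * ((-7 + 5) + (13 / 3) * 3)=-55 / 9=-6.11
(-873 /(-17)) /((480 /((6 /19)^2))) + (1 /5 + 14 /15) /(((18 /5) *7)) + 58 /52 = 706298363 /603144360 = 1.17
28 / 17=1.65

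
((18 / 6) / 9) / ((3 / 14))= 14 / 9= 1.56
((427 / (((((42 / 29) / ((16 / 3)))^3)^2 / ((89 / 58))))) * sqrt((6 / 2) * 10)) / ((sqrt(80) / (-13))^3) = -501037048509310976 * sqrt(6) / 44659644435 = -27480852.72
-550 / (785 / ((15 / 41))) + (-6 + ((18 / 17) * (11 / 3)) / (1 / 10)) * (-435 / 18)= -86830995 / 109429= -793.49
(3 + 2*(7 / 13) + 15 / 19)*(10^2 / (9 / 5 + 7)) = 55.30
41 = 41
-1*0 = 0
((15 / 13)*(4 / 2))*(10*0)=0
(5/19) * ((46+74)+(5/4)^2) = 9725/304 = 31.99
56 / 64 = 7 / 8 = 0.88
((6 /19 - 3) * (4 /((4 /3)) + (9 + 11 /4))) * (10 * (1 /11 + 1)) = -90270 /209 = -431.91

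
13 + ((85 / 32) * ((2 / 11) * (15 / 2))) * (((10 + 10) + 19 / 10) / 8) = 22.92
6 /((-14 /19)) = -57 /7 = -8.14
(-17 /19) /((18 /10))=-85 /171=-0.50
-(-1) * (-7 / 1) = -7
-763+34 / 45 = -762.24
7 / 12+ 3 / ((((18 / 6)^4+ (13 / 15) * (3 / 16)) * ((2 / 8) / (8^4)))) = 47231371 / 77916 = 606.18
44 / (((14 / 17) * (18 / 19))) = 3553 / 63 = 56.40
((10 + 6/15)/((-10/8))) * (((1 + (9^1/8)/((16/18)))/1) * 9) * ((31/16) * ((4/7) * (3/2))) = -315549/1120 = -281.74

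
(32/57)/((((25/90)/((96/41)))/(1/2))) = 2.37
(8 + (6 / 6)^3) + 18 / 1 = 27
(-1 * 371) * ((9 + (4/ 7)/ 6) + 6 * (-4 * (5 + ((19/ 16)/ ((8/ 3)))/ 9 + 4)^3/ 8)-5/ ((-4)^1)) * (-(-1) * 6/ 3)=15495756243377/ 9437184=1641989.42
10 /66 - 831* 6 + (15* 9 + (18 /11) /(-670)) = -53626157 /11055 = -4850.85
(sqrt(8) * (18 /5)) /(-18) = -2 * sqrt(2) /5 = -0.57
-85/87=-0.98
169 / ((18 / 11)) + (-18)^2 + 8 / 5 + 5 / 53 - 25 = 1926947 / 4770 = 403.97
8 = 8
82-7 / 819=9593 / 117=81.99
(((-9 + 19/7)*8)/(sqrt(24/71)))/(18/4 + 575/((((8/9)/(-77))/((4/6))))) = 352*sqrt(426)/2788947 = 0.00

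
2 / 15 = 0.13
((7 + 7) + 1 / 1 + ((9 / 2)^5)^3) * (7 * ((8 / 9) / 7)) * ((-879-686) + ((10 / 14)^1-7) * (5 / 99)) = -8742539734203.22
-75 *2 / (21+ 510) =-50 / 177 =-0.28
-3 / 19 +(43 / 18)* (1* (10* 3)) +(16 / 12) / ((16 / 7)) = 5479 / 76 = 72.09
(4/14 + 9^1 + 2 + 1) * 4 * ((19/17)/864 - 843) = -532424495/12852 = -41427.37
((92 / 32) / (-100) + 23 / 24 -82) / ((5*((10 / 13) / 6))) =-126.47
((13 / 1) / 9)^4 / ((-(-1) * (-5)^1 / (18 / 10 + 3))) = -228488 / 54675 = -4.18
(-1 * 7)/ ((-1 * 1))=7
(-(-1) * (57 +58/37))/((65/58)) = 125686/2405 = 52.26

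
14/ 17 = 0.82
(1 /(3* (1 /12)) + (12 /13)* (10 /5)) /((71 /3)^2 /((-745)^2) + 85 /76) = 28852419600 /5524704133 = 5.22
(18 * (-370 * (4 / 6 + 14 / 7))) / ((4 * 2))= -2220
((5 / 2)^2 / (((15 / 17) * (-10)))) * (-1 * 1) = 17 / 24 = 0.71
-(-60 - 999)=1059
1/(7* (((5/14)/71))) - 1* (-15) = 217/5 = 43.40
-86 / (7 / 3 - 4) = 51.60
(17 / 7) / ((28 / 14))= 17 / 14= 1.21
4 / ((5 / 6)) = 24 / 5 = 4.80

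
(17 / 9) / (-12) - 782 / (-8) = 97.59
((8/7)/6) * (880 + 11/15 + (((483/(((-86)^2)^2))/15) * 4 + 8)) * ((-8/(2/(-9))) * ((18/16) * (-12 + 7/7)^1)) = -18048110355693/239316070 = -75415.37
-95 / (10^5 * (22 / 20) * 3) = -19 / 66000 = -0.00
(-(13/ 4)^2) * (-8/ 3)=169/ 6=28.17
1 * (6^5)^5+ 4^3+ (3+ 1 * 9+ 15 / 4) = 113721152119718805823 / 4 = 28430288029929701455.75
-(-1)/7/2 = 1/14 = 0.07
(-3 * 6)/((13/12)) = -216/13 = -16.62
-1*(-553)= 553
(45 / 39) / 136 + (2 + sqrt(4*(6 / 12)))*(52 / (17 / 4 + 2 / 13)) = 2704*sqrt(2) / 229 + 9564779 / 404872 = 40.32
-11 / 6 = -1.83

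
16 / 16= 1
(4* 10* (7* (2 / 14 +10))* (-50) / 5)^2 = 806560000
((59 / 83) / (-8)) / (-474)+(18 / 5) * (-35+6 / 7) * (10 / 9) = -300887203 / 2203152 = -136.57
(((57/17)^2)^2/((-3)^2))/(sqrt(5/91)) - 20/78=-10/39 + 1172889 *sqrt(455)/417605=59.65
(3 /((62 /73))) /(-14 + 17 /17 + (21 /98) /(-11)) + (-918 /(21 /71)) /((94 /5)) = -3381496752 /20448995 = -165.36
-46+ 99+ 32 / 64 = 107 / 2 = 53.50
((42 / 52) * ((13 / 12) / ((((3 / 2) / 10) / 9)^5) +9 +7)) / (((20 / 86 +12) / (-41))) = -7797043948092 / 3419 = -2280504225.82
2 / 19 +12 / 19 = 14 / 19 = 0.74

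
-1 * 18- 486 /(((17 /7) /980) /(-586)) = 1953700254 /17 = 114923544.35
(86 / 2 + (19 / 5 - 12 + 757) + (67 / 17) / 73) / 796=2456727 / 2469590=0.99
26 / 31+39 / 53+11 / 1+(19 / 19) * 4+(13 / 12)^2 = 4199075 / 236592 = 17.75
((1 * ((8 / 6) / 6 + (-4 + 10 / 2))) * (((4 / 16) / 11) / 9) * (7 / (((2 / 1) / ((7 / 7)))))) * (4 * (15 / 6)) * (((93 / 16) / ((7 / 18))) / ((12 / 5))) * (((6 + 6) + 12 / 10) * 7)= 11935 / 192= 62.16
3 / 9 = 1 / 3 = 0.33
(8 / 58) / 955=4 / 27695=0.00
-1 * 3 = -3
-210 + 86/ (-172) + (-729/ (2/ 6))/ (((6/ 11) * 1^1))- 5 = -4225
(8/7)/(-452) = -2/791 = -0.00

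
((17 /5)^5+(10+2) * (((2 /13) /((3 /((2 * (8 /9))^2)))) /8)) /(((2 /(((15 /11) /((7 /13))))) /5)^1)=1495909421 /519750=2878.13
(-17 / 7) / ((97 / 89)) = -1513 / 679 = -2.23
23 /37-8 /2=-125 /37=-3.38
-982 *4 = -3928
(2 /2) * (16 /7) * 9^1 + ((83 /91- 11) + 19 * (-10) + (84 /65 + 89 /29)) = -2311173 /13195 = -175.16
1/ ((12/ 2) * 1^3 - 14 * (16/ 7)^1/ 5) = -5/ 2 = -2.50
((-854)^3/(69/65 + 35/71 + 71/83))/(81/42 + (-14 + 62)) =-3340038289362320/645251793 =-5176333.22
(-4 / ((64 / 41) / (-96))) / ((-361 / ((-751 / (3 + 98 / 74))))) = 3417801 / 28880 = 118.34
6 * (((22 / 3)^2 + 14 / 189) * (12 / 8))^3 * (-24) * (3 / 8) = -768481166 / 27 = -28462265.41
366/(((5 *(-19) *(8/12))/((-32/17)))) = 17568/1615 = 10.88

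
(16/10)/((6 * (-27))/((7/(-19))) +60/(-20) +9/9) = 7/1915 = 0.00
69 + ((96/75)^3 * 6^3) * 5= 7293513/3125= 2333.92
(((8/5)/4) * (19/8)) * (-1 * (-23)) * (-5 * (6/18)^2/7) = -1.73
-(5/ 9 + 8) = -77/ 9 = -8.56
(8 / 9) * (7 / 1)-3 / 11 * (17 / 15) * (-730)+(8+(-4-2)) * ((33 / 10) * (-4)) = 205.46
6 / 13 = 0.46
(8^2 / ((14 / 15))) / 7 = 480 / 49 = 9.80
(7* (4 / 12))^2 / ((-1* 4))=-49 / 36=-1.36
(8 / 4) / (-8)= -1 / 4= -0.25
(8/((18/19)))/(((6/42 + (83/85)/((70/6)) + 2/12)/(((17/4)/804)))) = 960925/8464914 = 0.11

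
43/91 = 0.47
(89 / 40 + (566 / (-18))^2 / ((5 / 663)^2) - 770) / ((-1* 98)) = -31291632797 / 176400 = -177390.21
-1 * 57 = -57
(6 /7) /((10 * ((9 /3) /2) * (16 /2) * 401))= 1 /56140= 0.00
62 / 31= 2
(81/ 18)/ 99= 1/ 22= 0.05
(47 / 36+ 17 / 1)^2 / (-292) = -434281 / 378432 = -1.15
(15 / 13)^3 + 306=675657 / 2197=307.54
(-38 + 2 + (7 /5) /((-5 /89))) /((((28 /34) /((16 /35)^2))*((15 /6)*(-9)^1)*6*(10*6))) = 0.00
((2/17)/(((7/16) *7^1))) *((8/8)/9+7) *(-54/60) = -1024/4165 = -0.25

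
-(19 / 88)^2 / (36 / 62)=-11191 / 139392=-0.08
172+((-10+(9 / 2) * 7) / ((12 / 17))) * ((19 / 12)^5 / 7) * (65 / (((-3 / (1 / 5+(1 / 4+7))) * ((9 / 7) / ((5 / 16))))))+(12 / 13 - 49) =-211266809504801 / 134154289152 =-1574.80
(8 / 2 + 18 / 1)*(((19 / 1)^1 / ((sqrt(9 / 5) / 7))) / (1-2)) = -2926*sqrt(5) / 3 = -2180.91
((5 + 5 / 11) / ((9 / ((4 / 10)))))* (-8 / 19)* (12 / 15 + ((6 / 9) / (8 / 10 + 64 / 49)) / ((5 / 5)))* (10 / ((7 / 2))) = -553088 / 1698543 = -0.33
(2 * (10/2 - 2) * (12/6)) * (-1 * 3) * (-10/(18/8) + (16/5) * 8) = -3808/5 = -761.60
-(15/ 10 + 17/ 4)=-23/ 4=-5.75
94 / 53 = 1.77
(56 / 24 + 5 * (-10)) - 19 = -200 / 3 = -66.67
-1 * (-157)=157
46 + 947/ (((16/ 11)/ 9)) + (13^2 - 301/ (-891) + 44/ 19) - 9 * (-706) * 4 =8530378489/ 270864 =31493.22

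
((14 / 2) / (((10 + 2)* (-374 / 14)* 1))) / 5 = -49 / 11220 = -0.00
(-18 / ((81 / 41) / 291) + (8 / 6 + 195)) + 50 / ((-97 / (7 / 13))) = -3096105 / 1261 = -2455.28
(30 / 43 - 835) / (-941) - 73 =-2917924 / 40463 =-72.11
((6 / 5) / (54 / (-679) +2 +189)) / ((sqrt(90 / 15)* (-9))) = -679* sqrt(6) / 5833575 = -0.00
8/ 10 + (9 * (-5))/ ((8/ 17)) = -3793/ 40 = -94.82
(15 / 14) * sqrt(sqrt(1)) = 15 / 14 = 1.07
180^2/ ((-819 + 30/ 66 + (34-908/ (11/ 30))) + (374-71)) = -356400/ 32537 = -10.95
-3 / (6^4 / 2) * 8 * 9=-1 / 3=-0.33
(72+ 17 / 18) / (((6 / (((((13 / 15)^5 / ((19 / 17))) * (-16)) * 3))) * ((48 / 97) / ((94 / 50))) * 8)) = -37783309970627 / 311647500000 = -121.24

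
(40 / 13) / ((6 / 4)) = 80 / 39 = 2.05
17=17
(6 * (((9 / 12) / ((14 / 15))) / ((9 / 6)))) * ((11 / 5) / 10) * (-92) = -2277 / 35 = -65.06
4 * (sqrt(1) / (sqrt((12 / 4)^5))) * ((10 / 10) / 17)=4 * sqrt(3) / 459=0.02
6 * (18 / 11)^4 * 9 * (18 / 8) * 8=102036672 / 14641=6969.24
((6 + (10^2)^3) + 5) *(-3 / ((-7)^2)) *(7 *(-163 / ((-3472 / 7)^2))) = 489005379 / 1722112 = 283.96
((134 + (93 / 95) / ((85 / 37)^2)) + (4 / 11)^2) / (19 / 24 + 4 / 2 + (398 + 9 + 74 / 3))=267726518568 / 865976687125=0.31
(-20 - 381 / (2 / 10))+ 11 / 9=-17314 / 9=-1923.78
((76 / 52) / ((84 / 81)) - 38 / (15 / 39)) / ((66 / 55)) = -177251 / 2184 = -81.16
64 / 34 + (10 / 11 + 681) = 127869 / 187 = 683.79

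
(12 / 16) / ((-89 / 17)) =-51 / 356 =-0.14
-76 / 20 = -3.80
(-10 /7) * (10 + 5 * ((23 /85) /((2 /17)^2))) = -2155 /14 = -153.93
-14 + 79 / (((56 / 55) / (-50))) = -109017 / 28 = -3893.46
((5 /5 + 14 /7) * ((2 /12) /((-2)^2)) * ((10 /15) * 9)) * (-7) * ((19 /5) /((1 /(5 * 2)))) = -399 /2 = -199.50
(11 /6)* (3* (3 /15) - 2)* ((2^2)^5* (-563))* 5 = 22195712 /3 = 7398570.67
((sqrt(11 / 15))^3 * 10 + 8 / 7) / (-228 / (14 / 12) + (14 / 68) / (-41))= -214676 * sqrt(165) / 85816845-11152 / 1907041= -0.04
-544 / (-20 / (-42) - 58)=1428 / 151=9.46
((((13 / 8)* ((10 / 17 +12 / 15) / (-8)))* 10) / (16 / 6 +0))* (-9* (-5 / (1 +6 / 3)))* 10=-172575 / 1088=-158.62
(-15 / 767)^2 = 225 / 588289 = 0.00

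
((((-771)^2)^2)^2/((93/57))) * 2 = 4744807756964547249503718/31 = 153058314740791846758184.50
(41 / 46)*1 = 41 / 46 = 0.89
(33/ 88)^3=27/ 512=0.05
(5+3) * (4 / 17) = 32 / 17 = 1.88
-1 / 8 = -0.12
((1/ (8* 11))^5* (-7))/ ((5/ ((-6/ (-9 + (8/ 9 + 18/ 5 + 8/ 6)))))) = -189/ 377328320512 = -0.00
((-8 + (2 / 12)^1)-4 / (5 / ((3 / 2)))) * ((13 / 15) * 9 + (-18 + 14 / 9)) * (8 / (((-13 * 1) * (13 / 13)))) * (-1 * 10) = 843352 / 1755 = 480.54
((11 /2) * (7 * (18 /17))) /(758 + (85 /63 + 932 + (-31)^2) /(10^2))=1091475 /20802662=0.05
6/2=3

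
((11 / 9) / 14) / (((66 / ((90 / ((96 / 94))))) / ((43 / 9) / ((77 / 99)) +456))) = 53.87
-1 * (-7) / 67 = 7 / 67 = 0.10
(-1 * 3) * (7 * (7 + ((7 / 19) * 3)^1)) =-3234 / 19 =-170.21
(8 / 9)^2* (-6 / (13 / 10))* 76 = -97280 / 351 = -277.15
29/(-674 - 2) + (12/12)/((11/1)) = 357/7436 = 0.05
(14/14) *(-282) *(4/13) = -1128/13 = -86.77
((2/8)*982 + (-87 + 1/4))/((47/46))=14605/94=155.37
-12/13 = -0.92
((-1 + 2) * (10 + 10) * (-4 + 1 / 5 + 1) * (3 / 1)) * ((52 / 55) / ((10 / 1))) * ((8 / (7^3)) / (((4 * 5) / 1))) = -1248 / 67375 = -0.02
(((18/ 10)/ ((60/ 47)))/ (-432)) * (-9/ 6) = 47/ 9600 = 0.00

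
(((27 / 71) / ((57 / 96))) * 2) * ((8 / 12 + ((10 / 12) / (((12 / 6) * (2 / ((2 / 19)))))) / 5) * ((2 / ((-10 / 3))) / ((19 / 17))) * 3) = -3370896 / 2434945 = -1.38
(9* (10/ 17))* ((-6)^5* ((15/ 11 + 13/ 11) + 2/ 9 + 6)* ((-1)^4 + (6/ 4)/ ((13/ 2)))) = -1079930880/ 2431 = -444233.19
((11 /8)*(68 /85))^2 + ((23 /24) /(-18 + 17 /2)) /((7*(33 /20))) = 1581707 /1316700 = 1.20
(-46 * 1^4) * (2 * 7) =-644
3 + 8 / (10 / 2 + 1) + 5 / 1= 28 / 3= 9.33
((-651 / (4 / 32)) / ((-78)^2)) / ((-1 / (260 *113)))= 25149.74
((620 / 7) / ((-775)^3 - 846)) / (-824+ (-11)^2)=620 / 2290652772541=0.00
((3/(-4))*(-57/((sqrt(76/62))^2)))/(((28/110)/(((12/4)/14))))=46035/1568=29.36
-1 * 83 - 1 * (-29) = -54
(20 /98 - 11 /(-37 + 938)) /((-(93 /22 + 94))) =-186362 /95405989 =-0.00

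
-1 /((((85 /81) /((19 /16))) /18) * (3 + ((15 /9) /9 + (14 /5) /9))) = -373977 /64192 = -5.83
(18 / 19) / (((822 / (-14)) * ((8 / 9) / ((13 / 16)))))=-2457 / 166592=-0.01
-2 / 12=-1 / 6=-0.17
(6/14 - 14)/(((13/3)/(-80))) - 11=21799/91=239.55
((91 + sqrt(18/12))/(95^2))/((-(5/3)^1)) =-273/45125 -3 * sqrt(6)/90250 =-0.01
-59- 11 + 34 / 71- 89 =-11255 / 71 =-158.52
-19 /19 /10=-1 /10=-0.10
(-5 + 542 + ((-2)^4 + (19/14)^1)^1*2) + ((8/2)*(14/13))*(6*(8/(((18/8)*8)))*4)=168622/273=617.66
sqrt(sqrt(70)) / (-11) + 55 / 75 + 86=1301 / 15-70^(1 / 4) / 11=86.47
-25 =-25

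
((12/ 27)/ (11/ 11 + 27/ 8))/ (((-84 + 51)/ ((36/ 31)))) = -128/ 35805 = -0.00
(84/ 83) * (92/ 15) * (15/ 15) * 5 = 31.04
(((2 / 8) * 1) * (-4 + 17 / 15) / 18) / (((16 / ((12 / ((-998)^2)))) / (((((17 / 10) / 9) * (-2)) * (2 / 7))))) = 731 / 225893707200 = 0.00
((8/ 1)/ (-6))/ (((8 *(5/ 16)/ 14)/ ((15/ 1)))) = -112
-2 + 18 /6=1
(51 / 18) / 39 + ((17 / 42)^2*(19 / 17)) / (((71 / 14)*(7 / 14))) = 16847 / 116298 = 0.14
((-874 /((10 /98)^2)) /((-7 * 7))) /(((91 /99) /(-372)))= -225313704 /325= -693272.94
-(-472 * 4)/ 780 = 472/ 195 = 2.42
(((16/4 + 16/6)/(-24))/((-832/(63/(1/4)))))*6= 105/208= 0.50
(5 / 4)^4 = 625 / 256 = 2.44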